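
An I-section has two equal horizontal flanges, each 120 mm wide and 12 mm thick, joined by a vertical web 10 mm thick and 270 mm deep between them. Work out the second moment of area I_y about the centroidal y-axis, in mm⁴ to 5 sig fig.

Treat the section as a set of non-overlapping primitives; coordinates are from the bounding-box lower-left.
Bottom flange: 120 × 12, A = 1 440 mm², x = 60 mm, Ī = 1 728 000 mm⁴.
Web: 10 × 270, A = 2 700 mm², x = 60 mm, Ī = 22 500 mm⁴.
Top flange: 120 × 12, A = 1 440 mm², x = 60 mm, Ī = 1 728 000 mm⁴.
By symmetry the centroid is at mid-width, x̄ = 60 mm.
All pieces are centred on the centroidal y-axis, so I = ΣĪ = 3 478 500 mm⁴.

I_y ≈ 3.4785 × 10⁶ mm⁴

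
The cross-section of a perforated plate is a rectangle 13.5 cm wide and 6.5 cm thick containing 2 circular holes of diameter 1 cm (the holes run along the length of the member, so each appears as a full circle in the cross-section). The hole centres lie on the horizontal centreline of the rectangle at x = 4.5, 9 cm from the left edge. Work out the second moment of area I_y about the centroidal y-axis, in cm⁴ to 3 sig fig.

I_y ≈ 1320 cm⁴

Break the section into simple shapes (no overlaps), measuring from the bottom-left corner of the bounding box.
Plate: 13.5 × 6.5, A = 87.75 cm², x = 6.75 cm, Ī = 1332.7 cm⁴.
Hole 1 (subtracted): ⌀1, A = 0.7854 cm², x = 4.5 cm, Ī = 0.049087 cm⁴.
Hole 2 (subtracted): ⌀1, A = 0.7854 cm², x = 9 cm, Ī = 0.049087 cm⁴.
By symmetry the centroid is at mid-width, x̄ = 6.75 cm.
Transfer each piece to the centroidal y-axis using Ī + A·d² with d = x − 6.75:
  plate: d = 0 cm → contributes +1332.7 cm⁴
  hole 1: d = -2.25 cm → contributes −4.0252 cm⁴
  hole 2: d = 2.25 cm → contributes −4.0252 cm⁴
Total I = 1324.7 cm⁴.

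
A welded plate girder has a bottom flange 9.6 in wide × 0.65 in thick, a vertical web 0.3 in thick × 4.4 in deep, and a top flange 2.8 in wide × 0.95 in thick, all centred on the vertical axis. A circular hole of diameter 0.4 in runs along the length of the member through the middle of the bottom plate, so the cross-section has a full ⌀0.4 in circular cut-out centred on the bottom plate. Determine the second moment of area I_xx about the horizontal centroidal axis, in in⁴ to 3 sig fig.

Treat the section as a set of non-overlapping primitives; coordinates are from the bounding-box lower-left.
Bottom plate: 9.6 × 0.65, A = 6.24 in², y = 0.325 in, Ī = 0.2197 in⁴.
Web plate: 0.3 × 4.4, A = 1.32 in², y = 2.85 in, Ī = 2.1296 in⁴.
Top plate: 2.8 × 0.95, A = 2.66 in², y = 5.525 in, Ī = 0.20005 in⁴.
Hole (subtracted): ⌀0.4, A = 0.12566 in², y = 0.325 in, Ī = 0.0012566 in⁴.
Centroid: ȳ = ΣA·y / ΣA = 2.0255 in.
Transfer each piece to the horizontal centroidal axis using Ī + A·d² with d = y − 2.0255:
  bottom plate: d = -1.7005 in → contributes +18.263 in⁴
  web plate: d = 0.82454 in → contributes +3.027 in⁴
  top plate: d = 3.4995 in → contributes +32.777 in⁴
  hole: d = -1.7005 in → contributes −0.36462 in⁴
Total I = 53.702 in⁴.

I_xx ≈ 53.7 in⁴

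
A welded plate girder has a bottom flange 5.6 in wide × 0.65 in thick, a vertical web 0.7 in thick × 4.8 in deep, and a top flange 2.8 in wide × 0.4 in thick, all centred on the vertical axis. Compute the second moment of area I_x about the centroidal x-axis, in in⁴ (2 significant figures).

I_x ≈ 35 in⁴

Decompose the section into non-overlapping parts with the origin at the bottom-left of its bounding rectangle.
Bottom plate: 5.6 × 0.65, A = 3.64 in², y = 0.325 in, Ī = 0.1282 in⁴.
Web plate: 0.7 × 4.8, A = 3.36 in², y = 3.05 in, Ī = 6.451 in⁴.
Top plate: 2.8 × 0.4, A = 1.12 in², y = 5.65 in, Ī = 0.01493 in⁴.
Centroid: ȳ = ΣA·y / ΣA = 2.187 in.
Transfer each piece to the centroidal x-axis using Ī + A·d² with d = y − 2.187:
  bottom plate: d = -1.862 in → contributes +12.75 in⁴
  web plate: d = 0.8629 in → contributes +8.953 in⁴
  top plate: d = 3.463 in → contributes +13.45 in⁴
Total I = 35.15 in⁴.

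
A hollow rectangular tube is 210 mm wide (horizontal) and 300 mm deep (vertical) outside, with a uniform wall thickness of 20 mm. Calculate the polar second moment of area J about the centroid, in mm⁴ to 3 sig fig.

Treat the section as a set of non-overlapping primitives; coordinates are from the bounding-box lower-left.
Outer rectangle: 210 × 300, A = 63 000 mm², y = 150 mm, Ī = 472 500 000 mm⁴.
Inner void (subtracted): 170 × 260, A = 44 200 mm², y = 150 mm, Ī = 248 993 333 mm⁴.
By symmetry the centroid is at mid-height, ȳ = 150 mm.
All pieces are centred on the centroidal x-axis, so I = ΣĪ (holes subtracted) = 223 506 667 mm⁴.
Repeating about the centroidal y-axis gives I_y = 125 076 667 mm⁴.
Polar second moment: J = I_x + I_y = 348 583 333 mm⁴.

J ≈ 3.49 × 10⁸ mm⁴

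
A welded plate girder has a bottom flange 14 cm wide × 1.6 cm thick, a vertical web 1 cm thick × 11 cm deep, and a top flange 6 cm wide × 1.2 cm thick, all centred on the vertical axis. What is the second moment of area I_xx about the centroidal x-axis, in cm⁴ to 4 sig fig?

I_xx ≈ 1041 cm⁴

Break the section into simple shapes (no overlaps), measuring from the bottom-left corner of the bounding box.
Bottom plate: 14 × 1.6, A = 22.4 cm², y = 0.8 cm, Ī = 4.77867 cm⁴.
Web plate: 1 × 11, A = 11 cm², y = 7.1 cm, Ī = 110.917 cm⁴.
Top plate: 6 × 1.2, A = 7.2 cm², y = 13.2 cm, Ī = 0.864 cm⁴.
Centroid: ȳ = ΣA·y / ΣA = 4.70591 cm.
Transfer each piece to the centroidal x-axis using Ī + A·d² with d = y − 4.70591:
  bottom plate: d = -3.90591 cm → contributes +346.516 cm⁴
  web plate: d = 2.39409 cm → contributes +173.965 cm⁴
  top plate: d = 8.49409 cm → contributes +520.341 cm⁴
Total I = 1040.82 cm⁴.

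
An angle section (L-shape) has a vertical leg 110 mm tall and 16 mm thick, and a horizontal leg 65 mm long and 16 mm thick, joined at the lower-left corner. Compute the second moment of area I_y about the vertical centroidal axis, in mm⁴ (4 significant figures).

I_y ≈ 7.673 × 10⁵ mm⁴

Decompose the section into non-overlapping parts with the origin at the bottom-left of its bounding rectangle.
Vertical leg: 16 × 110, A = 1 760 mm², x = 8 mm, Ī = 37546.7 mm⁴.
Horizontal leg (remainder): 49 × 16, A = 784 mm², x = 40.5 mm, Ī = 156 865 mm⁴.
Centroid: x̄ = ΣA·x / ΣA = 18.0157 mm.
Transfer each piece to the vertical centroidal axis using Ī + A·d² with d = x − 18.0157:
  vertical leg: d = -10.0157 mm → contributes +214 101 mm⁴
  horizontal leg (remainder): d = 22.4843 mm → contributes +553 211 mm⁴
Total I = 767 311 mm⁴.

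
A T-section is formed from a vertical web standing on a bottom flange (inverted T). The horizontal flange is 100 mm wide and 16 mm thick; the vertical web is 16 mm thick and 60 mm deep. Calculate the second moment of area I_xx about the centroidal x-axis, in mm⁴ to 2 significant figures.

Split into non-overlapping primitives; take the origin at the lower-left of the bounding box.
Flange: 100 × 16, A = 1 600 mm², y = 8 mm, Ī = 34 133 mm⁴.
Web: 16 × 60, A = 960 mm², y = 46 mm, Ī = 288 000 mm⁴.
Centroid: ȳ = ΣA·y / ΣA = 22.25 mm.
Transfer each piece to the centroidal x-axis using Ī + A·d² with d = y − 22.25:
  flange: d = -14.25 mm → contributes +359 033 mm⁴
  web: d = 23.75 mm → contributes +829 500 mm⁴
Total I = 1 188 533 mm⁴.

I_xx ≈ 1.2 × 10⁶ mm⁴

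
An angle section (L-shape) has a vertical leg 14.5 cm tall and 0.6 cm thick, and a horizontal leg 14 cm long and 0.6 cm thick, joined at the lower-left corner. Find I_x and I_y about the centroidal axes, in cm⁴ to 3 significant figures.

Treat the section as a set of non-overlapping primitives; coordinates are from the bounding-box lower-left.
Vertical leg: 0.6 × 14.5, A = 8.7 cm², y = 7.25 cm, Ī = 152.43 cm⁴.
Horizontal leg (remainder): 13.4 × 0.6, A = 8.04 cm², y = 0.3 cm, Ī = 0.2412 cm⁴.
Centroid: ȳ = ΣA·y / ΣA = 3.912 cm.
Transfer each piece to the centroidal x-axis using Ī + A·d² with d = y − 3.912:
  vertical leg: d = 3.338 cm → contributes +249.37 cm⁴
  horizontal leg (remainder): d = -3.612 cm → contributes +105.14 cm⁴
Total I = 354.5 cm⁴.
For the y-axis: x̄ = 3.662 cm.
Repeating about the centroidal y-axis gives I_y = 325.31 cm⁴.

I_x ≈ 355 cm⁴, I_y ≈ 325 cm⁴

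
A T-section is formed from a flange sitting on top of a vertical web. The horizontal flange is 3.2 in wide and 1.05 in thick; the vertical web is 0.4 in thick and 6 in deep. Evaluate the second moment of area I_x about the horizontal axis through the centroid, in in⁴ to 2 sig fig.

I_x ≈ 25 in⁴

Treat the section as a set of non-overlapping primitives; coordinates are from the bounding-box lower-left.
Flange: 3.2 × 1.05, A = 3.36 in², y = 6.525 in, Ī = 0.3087 in⁴.
Web: 0.4 × 6, A = 2.4 in², y = 3 in, Ī = 7.2 in⁴.
Centroid: ȳ = ΣA·y / ΣA = 5.056 in.
Transfer each piece to the horizontal axis through the centroid using Ī + A·d² with d = y − 5.056:
  flange: d = 1.469 in → contributes +7.557 in⁴
  web: d = -2.056 in → contributes +17.35 in⁴
Total I = 24.9 in⁴.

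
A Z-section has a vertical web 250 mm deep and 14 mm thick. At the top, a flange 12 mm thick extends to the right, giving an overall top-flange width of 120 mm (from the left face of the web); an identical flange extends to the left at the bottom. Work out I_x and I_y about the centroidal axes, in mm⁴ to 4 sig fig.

I_x ≈ 5.429 × 10⁷ mm⁴, I_y ≈ 1.160 × 10⁷ mm⁴

Treat the section as a set of non-overlapping primitives; coordinates are from the bounding-box lower-left.
Web: 14 × 250, A = 3 500 mm², y = 125 mm, Ī = 18 229 167 mm⁴.
Top flange (beyond web): 106 × 12, A = 1 272 mm², y = 244 mm, Ī = 15 264 mm⁴.
Bottom flange (beyond web): 106 × 12, A = 1 272 mm², y = 6 mm, Ī = 15 264 mm⁴.
Centroid: ȳ = ΣA·y / ΣA = 125 mm.
Transfer each piece to the centroidal x-axis using Ī + A·d² with d = y − 125:
  web: d = 0 mm → contributes +18 229 167 mm⁴
  top flange (beyond web): d = 119 mm → contributes +18 028 056 mm⁴
  bottom flange (beyond web): d = -119 mm → contributes +18 028 056 mm⁴
Total I = 54 285 279 mm⁴.
For the y-axis: x̄ = 113 mm.
Repeating about the centroidal y-axis gives I_y = 11 597 599 mm⁴.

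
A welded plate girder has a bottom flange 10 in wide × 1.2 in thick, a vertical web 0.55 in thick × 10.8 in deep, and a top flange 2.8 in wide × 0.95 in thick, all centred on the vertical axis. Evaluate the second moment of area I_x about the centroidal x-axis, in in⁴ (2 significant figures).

Decompose the section into non-overlapping parts with the origin at the bottom-left of its bounding rectangle.
Bottom plate: 10 × 1.2, A = 12 in², y = 0.6 in, Ī = 1.44 in⁴.
Web plate: 0.55 × 10.8, A = 5.94 in², y = 6.6 in, Ī = 57.74 in⁴.
Top plate: 2.8 × 0.95, A = 2.66 in², y = 12.48 in, Ī = 0.2001 in⁴.
Centroid: ȳ = ΣA·y / ΣA = 3.863 in.
Transfer each piece to the centroidal x-axis using Ī + A·d² with d = y − 3.863:
  bottom plate: d = -3.263 in → contributes +129.2 in⁴
  web plate: d = 2.737 in → contributes +102.2 in⁴
  top plate: d = 8.612 in → contributes +197.5 in⁴
Total I = 428.9 in⁴.

I_x ≈ 430 in⁴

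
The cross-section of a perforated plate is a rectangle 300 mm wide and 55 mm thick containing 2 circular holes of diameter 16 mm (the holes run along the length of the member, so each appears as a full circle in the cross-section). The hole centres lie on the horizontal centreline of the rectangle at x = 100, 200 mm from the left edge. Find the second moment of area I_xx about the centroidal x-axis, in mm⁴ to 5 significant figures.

Split into non-overlapping primitives; take the origin at the lower-left of the bounding box.
Plate: 300 × 55, A = 16 500 mm², y = 27.5 mm, Ī = 4 159 375 mm⁴.
Hole 1 (subtracted): ⌀16, A = 201.0619 mm², y = 27.5 mm, Ī = 3216.991 mm⁴.
Hole 2 (subtracted): ⌀16, A = 201.0619 mm², y = 27.5 mm, Ī = 3216.991 mm⁴.
By symmetry the centroid is at mid-height, ȳ = 27.5 mm.
All pieces are centred on the centroidal x-axis, so I = ΣĪ (holes subtracted) = 4 152 941 mm⁴.

I_xx ≈ 4.1529 × 10⁶ mm⁴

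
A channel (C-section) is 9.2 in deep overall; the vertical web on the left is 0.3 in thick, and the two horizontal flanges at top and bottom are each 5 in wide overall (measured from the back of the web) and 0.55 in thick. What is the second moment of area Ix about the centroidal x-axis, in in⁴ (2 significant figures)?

Break the section into simple shapes (no overlaps), measuring from the bottom-left corner of the bounding box.
Web: 0.3 × 9.2, A = 2.76 in², y = 4.6 in, Ī = 19.47 in⁴.
Top flange (beyond web): 4.7 × 0.55, A = 2.585 in², y = 8.925 in, Ī = 0.06516 in⁴.
Bottom flange (beyond web): 4.7 × 0.55, A = 2.585 in², y = 0.275 in, Ī = 0.06516 in⁴.
By symmetry the centroid is at mid-height, ȳ = 4.6 in.
Transfer each piece to the centroidal x-axis using Ī + A·d² with d = y − 4.6:
  web: d = 0 in → contributes +19.47 in⁴
  top flange (beyond web): d = 4.325 in → contributes +48.42 in⁴
  bottom flange (beyond web): d = -4.325 in → contributes +48.42 in⁴
Total I = 116.3 in⁴.

Ix ≈ 120 in⁴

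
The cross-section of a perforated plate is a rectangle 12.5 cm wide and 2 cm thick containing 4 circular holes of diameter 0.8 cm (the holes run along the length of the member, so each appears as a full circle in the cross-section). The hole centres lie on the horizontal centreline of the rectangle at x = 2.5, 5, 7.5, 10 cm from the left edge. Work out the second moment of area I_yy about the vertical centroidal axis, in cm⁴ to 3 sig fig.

I_yy ≈ 310 cm⁴

Decompose the section into non-overlapping parts with the origin at the bottom-left of its bounding rectangle.
Plate: 12.5 × 2, A = 25 cm², x = 6.25 cm, Ī = 325.52 cm⁴.
Hole 1 (subtracted): ⌀0.8, A = 0.50265 cm², x = 2.5 cm, Ī = 0.020106 cm⁴.
Hole 2 (subtracted): ⌀0.8, A = 0.50265 cm², x = 5 cm, Ī = 0.020106 cm⁴.
Hole 3 (subtracted): ⌀0.8, A = 0.50265 cm², x = 7.5 cm, Ī = 0.020106 cm⁴.
Hole 4 (subtracted): ⌀0.8, A = 0.50265 cm², x = 10 cm, Ī = 0.020106 cm⁴.
By symmetry the centroid is at mid-width, x̄ = 6.25 cm.
Transfer each piece to the vertical centroidal axis using Ī + A·d² with d = x − 6.25:
  plate: d = 0 cm → contributes +325.52 cm⁴
  hole 1: d = -3.75 cm → contributes −7.0887 cm⁴
  hole 2: d = -1.25 cm → contributes −0.8055 cm⁴
  hole 3: d = 1.25 cm → contributes −0.8055 cm⁴
  hole 4: d = 3.75 cm → contributes −7.0887 cm⁴
Total I = 309.73 cm⁴.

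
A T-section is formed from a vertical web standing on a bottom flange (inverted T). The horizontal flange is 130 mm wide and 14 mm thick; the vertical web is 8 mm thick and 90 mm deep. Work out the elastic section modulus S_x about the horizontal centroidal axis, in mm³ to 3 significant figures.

Decompose the section into non-overlapping parts with the origin at the bottom-left of its bounding rectangle.
Flange: 130 × 14, A = 1 820 mm², y = 7 mm, Ī = 29 727 mm⁴.
Web: 8 × 90, A = 720 mm², y = 59 mm, Ī = 486 000 mm⁴.
Centroid: ȳ = ΣA·y / ΣA = 21.74 mm.
Transfer each piece to the horizontal centroidal axis using Ī + A·d² with d = y − 21.74:
  flange: d = -14.74 mm → contributes +425 162 mm⁴
  web: d = 37.26 mm → contributes +1 485 573 mm⁴
Total I = 1 910 735 mm⁴.
Extreme fibre distance c = 82.26 mm; S = I/c = 23 228 mm³.

S_x ≈ 2.32 × 10⁴ mm³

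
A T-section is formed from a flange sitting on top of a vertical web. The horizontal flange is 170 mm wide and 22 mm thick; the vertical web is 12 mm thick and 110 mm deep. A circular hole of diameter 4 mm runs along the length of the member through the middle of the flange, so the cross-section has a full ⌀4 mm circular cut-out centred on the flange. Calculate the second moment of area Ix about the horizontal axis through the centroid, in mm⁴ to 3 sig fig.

Ix ≈ 5.73 × 10⁶ mm⁴

Decompose the section into non-overlapping parts with the origin at the bottom-left of its bounding rectangle.
Flange: 170 × 22, A = 3 740 mm², y = 121 mm, Ī = 150 847 mm⁴.
Web: 12 × 110, A = 1 320 mm², y = 55 mm, Ī = 1 331 000 mm⁴.
Hole (subtracted): ⌀4, A = 12.566 mm², y = 121 mm, Ī = 12.566 mm⁴.
Centroid: ȳ = ΣA·y / ΣA = 103.74 mm.
Transfer each piece to the horizontal axis through the centroid using Ī + A·d² with d = y − 103.74:
  flange: d = 17.26 mm → contributes +1 265 054 mm⁴
  web: d = -48.74 mm → contributes +4 466 743 mm⁴
  hole: d = 17.26 mm → contributes −3756.3 mm⁴
Total I = 5 728 041 mm⁴.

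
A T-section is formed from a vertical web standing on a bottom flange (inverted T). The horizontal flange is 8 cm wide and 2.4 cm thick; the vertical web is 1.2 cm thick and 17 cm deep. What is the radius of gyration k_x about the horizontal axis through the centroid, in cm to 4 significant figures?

Treat the section as a set of non-overlapping primitives; coordinates are from the bounding-box lower-left.
Flange: 8 × 2.4, A = 19.2 cm², y = 1.2 cm, Ī = 9.216 cm⁴.
Web: 1.2 × 17, A = 20.4 cm², y = 10.9 cm, Ī = 491.3 cm⁴.
Centroid: ȳ = ΣA·y / ΣA = 6.19697 cm.
Transfer each piece to the horizontal axis through the centroid using Ī + A·d² with d = y − 6.19697:
  flange: d = -4.99697 cm → contributes +488.634 cm⁴
  web: d = 4.70303 cm → contributes +942.517 cm⁴
Total I = 1431.15 cm⁴.
Radius of gyration: k = √(I/A) = √(1431.15 / 39.6) = 6.01167 cm.

k_x ≈ 6.012 cm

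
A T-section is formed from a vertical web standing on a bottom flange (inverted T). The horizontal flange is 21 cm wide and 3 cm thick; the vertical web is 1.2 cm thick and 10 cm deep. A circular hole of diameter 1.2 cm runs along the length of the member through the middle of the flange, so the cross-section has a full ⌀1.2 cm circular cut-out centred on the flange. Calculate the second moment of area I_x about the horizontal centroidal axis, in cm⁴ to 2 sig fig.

I_x ≈ 570 cm⁴

Split into non-overlapping primitives; take the origin at the lower-left of the bounding box.
Flange: 21 × 3, A = 63 cm², y = 1.5 cm, Ī = 47.25 cm⁴.
Web: 1.2 × 10, A = 12 cm², y = 8 cm, Ī = 100 cm⁴.
Hole (subtracted): ⌀1.2, A = 1.131 cm², y = 1.5 cm, Ī = 0.1018 cm⁴.
Centroid: ȳ = ΣA·y / ΣA = 2.556 cm.
Transfer each piece to the horizontal centroidal axis using Ī + A·d² with d = y − 2.556:
  flange: d = -1.056 cm → contributes +117.5 cm⁴
  web: d = 5.444 cm → contributes +455.7 cm⁴
  hole: d = -1.056 cm → contributes −1.363 cm⁴
Total I = 571.8 cm⁴.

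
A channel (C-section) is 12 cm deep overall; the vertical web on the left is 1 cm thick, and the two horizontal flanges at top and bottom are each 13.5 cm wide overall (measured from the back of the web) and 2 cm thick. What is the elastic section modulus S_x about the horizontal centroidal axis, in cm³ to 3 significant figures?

S_x ≈ 235 cm³

Decompose the section into non-overlapping parts with the origin at the bottom-left of its bounding rectangle.
Web: 1 × 12, A = 12 cm², y = 6 cm, Ī = 144 cm⁴.
Top flange (beyond web): 12.5 × 2, A = 25 cm², y = 11 cm, Ī = 8.3333 cm⁴.
Bottom flange (beyond web): 12.5 × 2, A = 25 cm², y = 1 cm, Ī = 8.3333 cm⁴.
By symmetry the centroid is at mid-height, ȳ = 6 cm.
Transfer each piece to the horizontal centroidal axis using Ī + A·d² with d = y − 6:
  web: d = 0 cm → contributes +144 cm⁴
  top flange (beyond web): d = 5 cm → contributes +633.33 cm⁴
  bottom flange (beyond web): d = -5 cm → contributes +633.33 cm⁴
Total I = 1410.7 cm⁴.
Extreme fibre distance c = 6 cm; S = I/c = 235.11 cm³.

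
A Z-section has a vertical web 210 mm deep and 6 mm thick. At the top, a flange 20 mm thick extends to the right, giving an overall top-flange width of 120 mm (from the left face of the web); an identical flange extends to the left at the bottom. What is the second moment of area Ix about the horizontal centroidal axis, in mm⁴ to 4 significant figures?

Ix ≈ 4.594 × 10⁷ mm⁴

Split into non-overlapping primitives; take the origin at the lower-left of the bounding box.
Web: 6 × 210, A = 1 260 mm², y = 105 mm, Ī = 4 630 500 mm⁴.
Top flange (beyond web): 114 × 20, A = 2 280 mm², y = 200 mm, Ī = 76 000 mm⁴.
Bottom flange (beyond web): 114 × 20, A = 2 280 mm², y = 10 mm, Ī = 76 000 mm⁴.
Centroid: ȳ = ΣA·y / ΣA = 105 mm.
Transfer each piece to the horizontal centroidal axis using Ī + A·d² with d = y − 105:
  web: d = 0 mm → contributes +4 630 500 mm⁴
  top flange (beyond web): d = 95 mm → contributes +20 653 000 mm⁴
  bottom flange (beyond web): d = -95 mm → contributes +20 653 000 mm⁴
Total I = 45 936 500 mm⁴.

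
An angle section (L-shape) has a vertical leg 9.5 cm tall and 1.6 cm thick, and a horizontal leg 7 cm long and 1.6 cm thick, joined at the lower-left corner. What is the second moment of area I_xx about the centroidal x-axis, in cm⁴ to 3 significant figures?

I_xx ≈ 202 cm⁴

Treat the section as a set of non-overlapping primitives; coordinates are from the bounding-box lower-left.
Vertical leg: 1.6 × 9.5, A = 15.2 cm², y = 4.75 cm, Ī = 114.32 cm⁴.
Horizontal leg (remainder): 5.4 × 1.6, A = 8.64 cm², y = 0.8 cm, Ī = 1.8432 cm⁴.
Centroid: ȳ = ΣA·y / ΣA = 3.3185 cm.
Transfer each piece to the centroidal x-axis using Ī + A·d² with d = y − 3.3185:
  vertical leg: d = 1.4315 cm → contributes +145.47 cm⁴
  horizontal leg (remainder): d = -2.5185 cm → contributes +56.643 cm⁴
Total I = 202.11 cm⁴.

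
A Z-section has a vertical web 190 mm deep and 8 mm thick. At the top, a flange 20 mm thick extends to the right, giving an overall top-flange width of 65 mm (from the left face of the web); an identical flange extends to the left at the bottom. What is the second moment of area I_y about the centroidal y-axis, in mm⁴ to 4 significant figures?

Split into non-overlapping primitives; take the origin at the lower-left of the bounding box.
Web: 8 × 190, A = 1 520 mm², x = 61 mm, Ī = 8106.67 mm⁴.
Top flange (beyond web): 57 × 20, A = 1 140 mm², x = 93.5 mm, Ī = 308 655 mm⁴.
Bottom flange (beyond web): 57 × 20, A = 1 140 mm², x = 28.5 mm, Ī = 308 655 mm⁴.
Centroid: x̄ = ΣA·x / ΣA = 61 mm.
Transfer each piece to the centroidal y-axis using Ī + A·d² with d = x − 61:
  web: d = 0 mm → contributes +8106.67 mm⁴
  top flange (beyond web): d = 32.5 mm → contributes +1 512 780 mm⁴
  bottom flange (beyond web): d = -32.5 mm → contributes +1 512 780 mm⁴
Total I = 3 033 667 mm⁴.

I_y ≈ 3.034 × 10⁶ mm⁴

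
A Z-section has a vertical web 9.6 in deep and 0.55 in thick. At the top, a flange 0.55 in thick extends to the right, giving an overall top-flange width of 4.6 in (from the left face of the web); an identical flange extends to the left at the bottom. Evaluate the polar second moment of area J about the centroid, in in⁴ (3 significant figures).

J ≈ 162 in⁴

Split into non-overlapping primitives; take the origin at the lower-left of the bounding box.
Web: 0.55 × 9.6, A = 5.28 in², y = 4.8 in, Ī = 40.55 in⁴.
Top flange (beyond web): 4.05 × 0.55, A = 2.2275 in², y = 9.325 in, Ī = 0.056152 in⁴.
Bottom flange (beyond web): 4.05 × 0.55, A = 2.2275 in², y = 0.275 in, Ī = 0.056152 in⁴.
Centroid: ȳ = ΣA·y / ΣA = 4.8 in.
Transfer each piece to the centroidal x-axis using Ī + A·d² with d = y − 4.8:
  web: d = 0 in → contributes +40.55 in⁴
  top flange (beyond web): d = 4.525 in → contributes +45.666 in⁴
  bottom flange (beyond web): d = -4.525 in → contributes +45.666 in⁴
Total I = 131.88 in⁴.
For the y-axis: x̄ = 4.325 in.
Repeating about the centroidal y-axis gives I_y = 29.789 in⁴.
Polar second moment: J = I_x + I_y = 161.67 in⁴.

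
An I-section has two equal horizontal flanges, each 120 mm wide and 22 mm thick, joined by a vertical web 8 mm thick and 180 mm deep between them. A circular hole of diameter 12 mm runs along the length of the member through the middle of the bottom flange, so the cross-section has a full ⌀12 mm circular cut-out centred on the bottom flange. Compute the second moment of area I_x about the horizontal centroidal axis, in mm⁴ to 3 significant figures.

Treat the section as a set of non-overlapping primitives; coordinates are from the bounding-box lower-left.
Bottom flange: 120 × 22, A = 2 640 mm², y = 11 mm, Ī = 106 480 mm⁴.
Web: 8 × 180, A = 1 440 mm², y = 112 mm, Ī = 3 888 000 mm⁴.
Top flange: 120 × 22, A = 2 640 mm², y = 213 mm, Ī = 106 480 mm⁴.
Hole (subtracted): ⌀12, A = 113.1 mm², y = 11 mm, Ī = 1017.9 mm⁴.
Centroid: ȳ = ΣA·y / ΣA = 113.73 mm.
Transfer each piece to the horizontal centroidal axis using Ī + A·d² with d = y − 113.73:
  bottom flange: d = -102.73 mm → contributes +27 967 012 mm⁴
  web: d = -1.7289 mm → contributes +3 892 304 mm⁴
  top flange: d = 99.271 mm → contributes +26 123 011 mm⁴
  hole: d = -102.73 mm → contributes −1 194 560 mm⁴
Total I = 56 787 767 mm⁴.

I_x ≈ 5.68 × 10⁷ mm⁴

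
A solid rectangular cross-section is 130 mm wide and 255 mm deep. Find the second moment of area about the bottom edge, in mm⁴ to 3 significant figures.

The section: 130 × 255, A = 33 150 mm², y = 127.5 mm, Ī = 179 631 563 mm⁴.
Transfer it to a horizontal axis along the bottom face using Ī + A·d² with d = y − 0:
  the section: d = 127.5 mm → contributes +718 526 250 mm⁴
Total I = 718 526 250 mm⁴.

I_base ≈ 7.19 × 10⁸ mm⁴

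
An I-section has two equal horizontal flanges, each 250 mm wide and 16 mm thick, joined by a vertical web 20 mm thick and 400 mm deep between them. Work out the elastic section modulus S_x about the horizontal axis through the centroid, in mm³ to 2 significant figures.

Treat the section as a set of non-overlapping primitives; coordinates are from the bounding-box lower-left.
Bottom flange: 250 × 16, A = 4 000 mm², y = 8 mm, Ī = 85 333 mm⁴.
Web: 20 × 400, A = 8 000 mm², y = 216 mm, Ī = 106 666 667 mm⁴.
Top flange: 250 × 16, A = 4 000 mm², y = 424 mm, Ī = 85 333 mm⁴.
By symmetry the centroid is at mid-height, ȳ = 216 mm.
Transfer each piece to the horizontal axis through the centroid using Ī + A·d² with d = y − 216:
  bottom flange: d = -208 mm → contributes +173 141 333 mm⁴
  web: d = 0 mm → contributes +106 666 667 mm⁴
  top flange: d = 208 mm → contributes +173 141 333 mm⁴
Total I = 452 949 333 mm⁴.
Extreme fibre distance c = 216 mm; S = I/c = 2 096 988 mm³.

S_x ≈ 2.1 × 10⁶ mm³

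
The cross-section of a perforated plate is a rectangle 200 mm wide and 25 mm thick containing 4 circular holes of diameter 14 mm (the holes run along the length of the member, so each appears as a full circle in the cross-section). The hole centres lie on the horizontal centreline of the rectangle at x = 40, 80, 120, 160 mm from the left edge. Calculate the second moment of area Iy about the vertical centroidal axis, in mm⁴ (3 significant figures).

Iy ≈ 1.54 × 10⁷ mm⁴

Break the section into simple shapes (no overlaps), measuring from the bottom-left corner of the bounding box.
Plate: 200 × 25, A = 5 000 mm², x = 100 mm, Ī = 16 666 667 mm⁴.
Hole 1 (subtracted): ⌀14, A = 153.94 mm², x = 40 mm, Ī = 1885.7 mm⁴.
Hole 2 (subtracted): ⌀14, A = 153.94 mm², x = 80 mm, Ī = 1885.7 mm⁴.
Hole 3 (subtracted): ⌀14, A = 153.94 mm², x = 120 mm, Ī = 1885.7 mm⁴.
Hole 4 (subtracted): ⌀14, A = 153.94 mm², x = 160 mm, Ī = 1885.7 mm⁴.
By symmetry the centroid is at mid-width, x̄ = 100 mm.
Transfer each piece to the vertical centroidal axis using Ī + A·d² with d = x − 100:
  plate: d = 0 mm → contributes +16 666 667 mm⁴
  hole 1: d = -60 mm → contributes −556 063 mm⁴
  hole 2: d = -20 mm → contributes −63 461 mm⁴
  hole 3: d = 20 mm → contributes −63 461 mm⁴
  hole 4: d = 60 mm → contributes −556 063 mm⁴
Total I = 15 427 619 mm⁴.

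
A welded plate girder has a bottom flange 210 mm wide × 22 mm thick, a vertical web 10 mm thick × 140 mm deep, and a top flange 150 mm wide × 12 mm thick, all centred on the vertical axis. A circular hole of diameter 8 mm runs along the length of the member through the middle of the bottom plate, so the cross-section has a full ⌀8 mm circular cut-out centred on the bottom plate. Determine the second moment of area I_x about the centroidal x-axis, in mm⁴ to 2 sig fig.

Decompose the section into non-overlapping parts with the origin at the bottom-left of its bounding rectangle.
Bottom plate: 210 × 22, A = 4 620 mm², y = 11 mm, Ī = 186 340 mm⁴.
Web plate: 10 × 140, A = 1 400 mm², y = 92 mm, Ī = 2 286 667 mm⁴.
Top plate: 150 × 12, A = 1 800 mm², y = 168 mm, Ī = 21 600 mm⁴.
Hole (subtracted): ⌀8, A = 50.27 mm², y = 11 mm, Ī = 201.1 mm⁴.
Centroid: ȳ = ΣA·y / ΣA = 61.97 mm.
Transfer each piece to the centroidal x-axis using Ī + A·d² with d = y − 61.97:
  bottom plate: d = -50.97 mm → contributes +12 187 411 mm⁴
  web plate: d = 30.03 mm → contributes +3 549 441 mm⁴
  top plate: d = 106 mm → contributes +20 258 998 mm⁴
  hole: d = -50.97 mm → contributes −130 772 mm⁴
Total I = 35 865 077 mm⁴.

I_x ≈ 3.6 × 10⁷ mm⁴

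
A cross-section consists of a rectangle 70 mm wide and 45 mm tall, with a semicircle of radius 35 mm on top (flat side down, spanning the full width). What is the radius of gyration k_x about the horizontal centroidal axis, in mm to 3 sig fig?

Break the section into simple shapes (no overlaps), measuring from the bottom-left corner of the bounding box.
Rectangular body: 70 × 45, A = 3 150 mm², y = 22.5 mm, Ī = 531 563 mm⁴.
Semicircular cap: semicircle r = 35, A = 1924.2 mm², y = 59.854 mm, Ī = 164 704 mm⁴.
Centroid: ȳ = ΣA·y / ΣA = 36.665 mm.
Transfer each piece to the horizontal centroidal axis using Ī + A·d² with d = y − 36.665:
  rectangular body: d = -14.165 mm → contributes +1 163 636 mm⁴
  semicircular cap: d = 23.189 mm → contributes +1 199 423 mm⁴
Total I = 2 363 060 mm⁴.
Radius of gyration: k = √(I/A) = √(2 363 060 / 5074.2) = 21.58 mm.

k_x ≈ 21.6 mm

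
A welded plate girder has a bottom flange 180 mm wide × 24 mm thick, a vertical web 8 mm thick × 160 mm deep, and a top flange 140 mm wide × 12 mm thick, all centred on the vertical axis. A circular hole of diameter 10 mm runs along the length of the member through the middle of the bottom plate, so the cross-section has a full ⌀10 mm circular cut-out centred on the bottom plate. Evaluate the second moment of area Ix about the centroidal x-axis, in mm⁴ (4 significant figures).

Decompose the section into non-overlapping parts with the origin at the bottom-left of its bounding rectangle.
Bottom plate: 180 × 24, A = 4 320 mm², y = 12 mm, Ī = 207 360 mm⁴.
Web plate: 8 × 160, A = 1 280 mm², y = 104 mm, Ī = 2 730 667 mm⁴.
Top plate: 140 × 12, A = 1 680 mm², y = 190 mm, Ī = 20 160 mm⁴.
Hole (subtracted): ⌀10, A = 78.5398 mm², y = 12 mm, Ī = 490.874 mm⁴.
Centroid: ȳ = ΣA·y / ΣA = 69.8772 mm.
Transfer each piece to the centroidal x-axis using Ī + A·d² with d = y − 69.8772:
  bottom plate: d = -57.8772 mm → contributes +14 678 343 mm⁴
  web plate: d = 34.1228 mm → contributes +4 221 059 mm⁴
  top plate: d = 120.123 mm → contributes +24 261 718 mm⁴
  hole: d = -57.8772 mm → contributes −263 581 mm⁴
Total I = 42 897 539 mm⁴.

Ix ≈ 4.290 × 10⁷ mm⁴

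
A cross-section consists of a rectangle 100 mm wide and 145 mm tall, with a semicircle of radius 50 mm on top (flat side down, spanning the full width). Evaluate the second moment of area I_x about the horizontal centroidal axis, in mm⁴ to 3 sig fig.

I_x ≈ 5.32 × 10⁷ mm⁴

Decompose the section into non-overlapping parts with the origin at the bottom-left of its bounding rectangle.
Rectangular body: 100 × 145, A = 14 500 mm², y = 72.5 mm, Ī = 25 405 208 mm⁴.
Semicircular cap: semicircle r = 50, A = 3 927 mm², y = 166.22 mm, Ī = 685 981 mm⁴.
Centroid: ȳ = ΣA·y / ΣA = 92.473 mm.
Transfer each piece to the horizontal centroidal axis using Ī + A·d² with d = y − 92.473:
  rectangular body: d = -19.973 mm → contributes +31 189 492 mm⁴
  semicircular cap: d = 73.748 mm → contributes +22 043 840 mm⁴
Total I = 53 233 332 mm⁴.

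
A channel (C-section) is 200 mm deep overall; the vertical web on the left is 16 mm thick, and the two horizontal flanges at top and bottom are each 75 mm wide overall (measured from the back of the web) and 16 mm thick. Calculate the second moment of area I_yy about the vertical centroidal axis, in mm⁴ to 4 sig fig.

Treat the section as a set of non-overlapping primitives; coordinates are from the bounding-box lower-left.
Web: 16 × 200, A = 3 200 mm², x = 8 mm, Ī = 68266.7 mm⁴.
Top flange (beyond web): 59 × 16, A = 944 mm², x = 45.5 mm, Ī = 273 839 mm⁴.
Bottom flange (beyond web): 59 × 16, A = 944 mm², x = 45.5 mm, Ī = 273 839 mm⁴.
Centroid: x̄ = ΣA·x / ΣA = 21.9151 mm.
Transfer each piece to the vertical centroidal axis using Ī + A·d² with d = x − 21.9151:
  web: d = -13.9151 mm → contributes +687 882 mm⁴
  top flange (beyond web): d = 23.5849 mm → contributes +798 937 mm⁴
  bottom flange (beyond web): d = 23.5849 mm → contributes +798 937 mm⁴
Total I = 2 285 755 mm⁴.

I_yy ≈ 2.286 × 10⁶ mm⁴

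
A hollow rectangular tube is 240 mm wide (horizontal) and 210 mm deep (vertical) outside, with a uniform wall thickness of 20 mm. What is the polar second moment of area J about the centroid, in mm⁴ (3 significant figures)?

Decompose the section into non-overlapping parts with the origin at the bottom-left of its bounding rectangle.
Outer rectangle: 240 × 210, A = 50 400 mm², y = 105 mm, Ī = 185 220 000 mm⁴.
Inner void (subtracted): 200 × 170, A = 34 000 mm², y = 105 mm, Ī = 81 883 333 mm⁴.
By symmetry the centroid is at mid-height, ȳ = 105 mm.
All pieces are centred on the centroidal x-axis, so I = ΣĪ (holes subtracted) = 103 336 667 mm⁴.
Repeating about the centroidal y-axis gives I_y = 128 586 667 mm⁴.
Polar second moment: J = I_x + I_y = 231 923 333 mm⁴.

J ≈ 2.32 × 10⁸ mm⁴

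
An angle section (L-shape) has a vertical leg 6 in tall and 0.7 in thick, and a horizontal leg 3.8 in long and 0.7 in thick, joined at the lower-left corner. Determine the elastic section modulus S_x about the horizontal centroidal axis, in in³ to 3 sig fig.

S_x ≈ 5.83 in³

Break the section into simple shapes (no overlaps), measuring from the bottom-left corner of the bounding box.
Vertical leg: 0.7 × 6, A = 4.2 in², y = 3 in, Ī = 12.6 in⁴.
Horizontal leg (remainder): 3.1 × 0.7, A = 2.17 in², y = 0.35 in, Ī = 0.088608 in⁴.
Centroid: ȳ = ΣA·y / ΣA = 2.0973 in.
Transfer each piece to the horizontal centroidal axis using Ī + A·d² with d = y − 2.0973:
  vertical leg: d = 0.90275 in → contributes +16.023 in⁴
  horizontal leg (remainder): d = -1.7473 in → contributes +6.7134 in⁴
Total I = 22.736 in⁴.
Extreme fibre distance c = 3.9027 in; S = I/c = 5.8257 in³.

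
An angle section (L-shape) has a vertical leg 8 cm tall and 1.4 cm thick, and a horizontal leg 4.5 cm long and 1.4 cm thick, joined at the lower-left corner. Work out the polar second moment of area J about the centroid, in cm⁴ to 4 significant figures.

J ≈ 115.6 cm⁴

Treat the section as a set of non-overlapping primitives; coordinates are from the bounding-box lower-left.
Vertical leg: 1.4 × 8, A = 11.2 cm², y = 4 cm, Ī = 59.7333 cm⁴.
Horizontal leg (remainder): 3.1 × 1.4, A = 4.34 cm², y = 0.7 cm, Ī = 0.708867 cm⁴.
Centroid: ȳ = ΣA·y / ΣA = 3.07838 cm.
Transfer each piece to the centroidal x-axis using Ī + A·d² with d = y − 3.07838:
  vertical leg: d = 0.921622 cm → contributes +69.2465 cm⁴
  horizontal leg (remainder): d = -2.37838 cm → contributes +25.2589 cm⁴
Total I = 94.5053 cm⁴.
For the y-axis: x̄ = 1.32838 cm.
Repeating about the centroidal y-axis gives I_y = 21.1401 cm⁴.
Polar second moment: J = I_x + I_y = 115.645 cm⁴.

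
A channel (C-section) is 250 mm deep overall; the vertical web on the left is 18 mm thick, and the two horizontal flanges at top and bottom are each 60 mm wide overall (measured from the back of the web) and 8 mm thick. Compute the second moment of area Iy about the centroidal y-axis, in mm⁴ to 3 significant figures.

Iy ≈ 7.47 × 10⁵ mm⁴

Break the section into simple shapes (no overlaps), measuring from the bottom-left corner of the bounding box.
Web: 18 × 250, A = 4 500 mm², x = 9 mm, Ī = 121 500 mm⁴.
Top flange (beyond web): 42 × 8, A = 336 mm², x = 39 mm, Ī = 49 392 mm⁴.
Bottom flange (beyond web): 42 × 8, A = 336 mm², x = 39 mm, Ī = 49 392 mm⁴.
Centroid: x̄ = ΣA·x / ΣA = 12.898 mm.
Transfer each piece to the centroidal y-axis using Ī + A·d² with d = x − 12.898:
  web: d = -3.8979 mm → contributes +189 872 mm⁴
  top flange (beyond web): d = 26.102 mm → contributes +278 315 mm⁴
  bottom flange (beyond web): d = 26.102 mm → contributes +278 315 mm⁴
Total I = 746 502 mm⁴.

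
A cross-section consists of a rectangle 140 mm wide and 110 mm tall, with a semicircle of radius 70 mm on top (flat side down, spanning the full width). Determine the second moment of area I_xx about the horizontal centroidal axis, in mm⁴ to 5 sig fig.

I_xx ≈ 5.4988 × 10⁷ mm⁴

Split into non-overlapping primitives; take the origin at the lower-left of the bounding box.
Rectangular body: 140 × 110, A = 15 400 mm², y = 55 mm, Ī = 15 528 333 mm⁴.
Semicircular cap: semicircle r = 70, A = 7696.902 mm², y = 139.7089 mm, Ī = 2 635 265 mm⁴.
Centroid: ȳ = ΣA·y / ΣA = 83.22873 mm.
Transfer each piece to the horizontal centroidal axis using Ī + A·d² with d = y − 83.22873:
  rectangular body: d = -28.22873 mm → contributes +27 799 998 mm⁴
  semicircular cap: d = 56.48019 mm → contributes +27 188 473 mm⁴
Total I = 54 988 471 mm⁴.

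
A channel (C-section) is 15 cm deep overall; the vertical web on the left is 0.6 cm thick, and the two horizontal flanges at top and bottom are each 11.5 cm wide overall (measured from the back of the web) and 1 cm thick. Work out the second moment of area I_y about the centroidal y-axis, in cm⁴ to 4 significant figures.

I_y ≈ 426.7 cm⁴

Treat the section as a set of non-overlapping primitives; coordinates are from the bounding-box lower-left.
Web: 0.6 × 15, A = 9 cm², x = 0.3 cm, Ī = 0.27 cm⁴.
Top flange (beyond web): 10.9 × 1, A = 10.9 cm², x = 6.05 cm, Ī = 107.919 cm⁴.
Bottom flange (beyond web): 10.9 × 1, A = 10.9 cm², x = 6.05 cm, Ī = 107.919 cm⁴.
Centroid: x̄ = ΣA·x / ΣA = 4.36981 cm.
Transfer each piece to the centroidal y-axis using Ī + A·d² with d = x − 4.36981:
  web: d = -4.06981 cm → contributes +149.34 cm⁴
  top flange (beyond web): d = 1.68019 cm → contributes +138.69 cm⁴
  bottom flange (beyond web): d = 1.68019 cm → contributes +138.69 cm⁴
Total I = 426.721 cm⁴.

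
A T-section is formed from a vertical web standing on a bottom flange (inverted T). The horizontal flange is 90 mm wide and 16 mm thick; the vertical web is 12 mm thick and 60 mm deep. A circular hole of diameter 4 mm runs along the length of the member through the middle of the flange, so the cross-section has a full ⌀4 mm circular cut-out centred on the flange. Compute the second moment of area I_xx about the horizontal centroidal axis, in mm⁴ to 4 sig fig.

Break the section into simple shapes (no overlaps), measuring from the bottom-left corner of the bounding box.
Flange: 90 × 16, A = 1 440 mm², y = 8 mm, Ī = 30 720 mm⁴.
Web: 12 × 60, A = 720 mm², y = 46 mm, Ī = 216 000 mm⁴.
Hole (subtracted): ⌀4, A = 12.5664 mm², y = 8 mm, Ī = 12.5664 mm⁴.
Centroid: ȳ = ΣA·y / ΣA = 20.7408 mm.
Transfer each piece to the horizontal centroidal axis using Ī + A·d² with d = y − 20.7408:
  flange: d = -12.7408 mm → contributes +264 472 mm⁴
  web: d = 25.2592 mm → contributes +675 380 mm⁴
  hole: d = -12.7408 mm → contributes −2052.44 mm⁴
Total I = 937 799 mm⁴.

I_xx ≈ 9.378 × 10⁵ mm⁴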